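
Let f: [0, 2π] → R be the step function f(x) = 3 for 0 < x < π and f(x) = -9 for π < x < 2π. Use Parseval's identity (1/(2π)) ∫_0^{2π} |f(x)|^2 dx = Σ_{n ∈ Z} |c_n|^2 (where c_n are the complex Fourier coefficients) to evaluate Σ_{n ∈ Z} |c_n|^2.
Σ |c_n|^2 = 45

Parseval equates the L^2 energy of f (normalised by 1/(2π)) with the ℓ^2 sum of its Fourier coefficients: (1/(2π)) ∫_0^{2π} |f|^2 = Σ |c_n|^2.
Compute the left side: (1/(2π)) [∫_0^π 3^2 dx + ∫_π^{2π} (-9)^2 dx] = (1/(2π)) · (9π + 81π) = (9 + 81)/2 = 45.
So Σ_{n ∈ Z} |c_n|^2 = 45.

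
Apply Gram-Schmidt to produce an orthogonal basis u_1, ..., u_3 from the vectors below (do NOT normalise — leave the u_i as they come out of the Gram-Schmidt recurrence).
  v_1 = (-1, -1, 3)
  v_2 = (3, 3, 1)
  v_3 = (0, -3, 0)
Orthogonal basis:
  u_1 = (-1, -1, 3)
  u_2 = (30/11, 30/11, 20/11)
  u_3 = (3/2, -3/2, 0)

Apply the Gram-Schmidt recurrence
  u_1 = v_1
  u_i = v_i − Σ_{j<i} ((v_i · u_j) / (u_j · u_j)) · u_j.

Step by step this gives:
  u_1 = (-1, -1, 3)
  u_2 = (30/11, 30/11, 20/11)
  u_3 = (3/2, -3/2, 0)

Orthogonality check:
  u_2 · u_1 = 0 (should be 0)
  u_3 · u_1 = 0 (should be 0)
  u_3 · u_2 = 0 (should be 0)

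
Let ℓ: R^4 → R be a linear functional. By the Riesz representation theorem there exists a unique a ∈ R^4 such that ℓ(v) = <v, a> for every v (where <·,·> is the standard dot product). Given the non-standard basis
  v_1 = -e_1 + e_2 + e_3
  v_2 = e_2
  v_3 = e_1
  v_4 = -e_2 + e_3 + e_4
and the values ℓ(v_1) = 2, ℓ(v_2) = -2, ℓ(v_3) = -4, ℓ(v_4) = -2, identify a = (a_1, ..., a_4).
a = (-4, -2, 0, -4)

Write a = (a_1, ..., a_4) in the standard basis. For each basis vector v_i, ℓ(v_i) = <v_i, a> is a linear equation in the a_j's. Collect the n equations into a matrix system V a = ℓ, where row i of V is v_i (expressed in the standard basis). Since V is invertible (lower-triangular with 1s on the diagonal, up to permutation), solve by back-substitution:
  V =
[[-1, 1, 1, 0],
 [0, 1, 0, 0],
 [1, 0, 0, 0],
 [0, -1, 1, 1]]
  V a = (2, -2, -4, -2)
Solving gives a = (-4, -2, 0, -4).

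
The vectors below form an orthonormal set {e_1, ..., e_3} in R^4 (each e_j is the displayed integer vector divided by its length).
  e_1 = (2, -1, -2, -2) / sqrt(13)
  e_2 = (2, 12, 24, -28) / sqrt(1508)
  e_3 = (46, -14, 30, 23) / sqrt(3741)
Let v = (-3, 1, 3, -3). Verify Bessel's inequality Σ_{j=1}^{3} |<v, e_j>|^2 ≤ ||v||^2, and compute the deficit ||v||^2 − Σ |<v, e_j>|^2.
Σ |<v, e_j>|^2 = 3323/129; ||v||^2 = 28; deficit = 289/129

Write each e_j = u_j / sqrt(<u_j, u_j>) where u_j is the displayed integer vector. Then <v, e_j> = <v, u_j> / sqrt(<u_j, u_j>), so |<v, e_j>|^2 = <v, u_j>^2 / <u_j, u_j>.
Coefficients: <v, e_1> = -7/sqrt(13), <v, e_2> = 162/sqrt(1508), <v, e_3> = -131/sqrt(3741).
Square and sum: Σ |<v, e_j>|^2 = 3323/129.
Compute ||v||^2 = v·v = 28.
Deficit = 28 − 3323/129 = 289/129 ≥ 0, confirming Bessel's inequality. (The deficit equals ||v − Σ <v,e_j> e_j||^2, the squared distance from v to span{e_j}.)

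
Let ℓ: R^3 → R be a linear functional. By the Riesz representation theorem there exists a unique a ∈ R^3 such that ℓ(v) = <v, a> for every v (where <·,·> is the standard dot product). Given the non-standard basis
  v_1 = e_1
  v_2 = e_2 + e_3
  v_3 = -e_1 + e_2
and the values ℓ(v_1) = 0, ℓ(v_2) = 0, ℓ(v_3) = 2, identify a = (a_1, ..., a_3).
a = (0, 2, -2)

Write a = (a_1, ..., a_3) in the standard basis. For each basis vector v_i, ℓ(v_i) = <v_i, a> is a linear equation in the a_j's. Collect the n equations into a matrix system V a = ℓ, where row i of V is v_i (expressed in the standard basis). Since V is invertible (lower-triangular with 1s on the diagonal, up to permutation), solve by back-substitution:
  V =
[[1, 0, 0],
 [0, 1, 1],
 [-1, 1, 0]]
  V a = (0, 0, 2)
Solving gives a = (0, 2, -2).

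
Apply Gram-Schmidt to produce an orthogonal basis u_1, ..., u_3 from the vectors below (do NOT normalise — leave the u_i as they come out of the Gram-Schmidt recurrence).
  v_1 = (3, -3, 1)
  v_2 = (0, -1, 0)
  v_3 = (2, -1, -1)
Orthogonal basis:
  u_1 = (3, -3, 1)
  u_2 = (-9/19, -10/19, -3/19)
  u_3 = (1/2, 0, -3/2)

Apply the Gram-Schmidt recurrence
  u_1 = v_1
  u_i = v_i − Σ_{j<i} ((v_i · u_j) / (u_j · u_j)) · u_j.

Step by step this gives:
  u_1 = (3, -3, 1)
  u_2 = (-9/19, -10/19, -3/19)
  u_3 = (1/2, 0, -3/2)

Orthogonality check:
  u_2 · u_1 = 0 (should be 0)
  u_3 · u_1 = 0 (should be 0)
  u_3 · u_2 = 0 (should be 0)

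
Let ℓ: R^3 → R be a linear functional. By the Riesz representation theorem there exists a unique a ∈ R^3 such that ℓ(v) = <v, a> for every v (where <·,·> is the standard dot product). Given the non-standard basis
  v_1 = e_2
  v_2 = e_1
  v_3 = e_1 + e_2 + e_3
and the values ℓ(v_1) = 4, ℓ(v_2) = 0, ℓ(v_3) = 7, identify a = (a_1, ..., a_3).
a = (0, 4, 3)

Write a = (a_1, ..., a_3) in the standard basis. For each basis vector v_i, ℓ(v_i) = <v_i, a> is a linear equation in the a_j's. Collect the n equations into a matrix system V a = ℓ, where row i of V is v_i (expressed in the standard basis). Since V is invertible (lower-triangular with 1s on the diagonal, up to permutation), solve by back-substitution:
  V =
[[0, 1, 0],
 [1, 0, 0],
 [1, 1, 1]]
  V a = (4, 0, 7)
Solving gives a = (0, 4, 3).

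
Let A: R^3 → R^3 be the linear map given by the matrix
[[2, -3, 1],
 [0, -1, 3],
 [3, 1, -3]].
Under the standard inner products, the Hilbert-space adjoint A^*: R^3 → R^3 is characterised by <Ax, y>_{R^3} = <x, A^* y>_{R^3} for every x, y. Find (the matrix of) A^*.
A^* = A^T =
[[2, 0, 3],
 [-3, -1, 1],
 [1, 3, -3]]

For real matrices with standard dot products, the defining identity <Ax, y> = <x, A^* y> gives (Ax)^T y = x^T (A^*) y, i.e. x^T A^T y = x^T (A^*) y. Since this holds for all x, y, we must have A^* = A^T. Therefore
A^* =
[[2, 0, 3],
 [-3, -1, 1],
 [1, 3, -3]].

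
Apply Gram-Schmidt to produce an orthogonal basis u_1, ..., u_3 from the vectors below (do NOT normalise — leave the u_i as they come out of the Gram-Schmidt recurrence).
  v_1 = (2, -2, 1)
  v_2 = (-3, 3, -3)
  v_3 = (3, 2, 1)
Orthogonal basis:
  u_1 = (2, -2, 1)
  u_2 = (1/3, -1/3, -4/3)
  u_3 = (5/2, 5/2, 0)

Apply the Gram-Schmidt recurrence
  u_1 = v_1
  u_i = v_i − Σ_{j<i} ((v_i · u_j) / (u_j · u_j)) · u_j.

Step by step this gives:
  u_1 = (2, -2, 1)
  u_2 = (1/3, -1/3, -4/3)
  u_3 = (5/2, 5/2, 0)

Orthogonality check:
  u_2 · u_1 = 0 (should be 0)
  u_3 · u_1 = 0 (should be 0)
  u_3 · u_2 = 0 (should be 0)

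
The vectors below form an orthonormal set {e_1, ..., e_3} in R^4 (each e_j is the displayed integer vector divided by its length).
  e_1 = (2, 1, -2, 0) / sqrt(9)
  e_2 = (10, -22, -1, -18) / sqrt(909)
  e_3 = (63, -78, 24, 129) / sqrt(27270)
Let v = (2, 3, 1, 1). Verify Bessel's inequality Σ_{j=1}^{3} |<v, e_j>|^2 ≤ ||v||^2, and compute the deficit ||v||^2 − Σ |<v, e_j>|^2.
Σ |<v, e_j>|^2 = 15/2; ||v||^2 = 15; deficit = 15/2

Write each e_j = u_j / sqrt(<u_j, u_j>) where u_j is the displayed integer vector. Then <v, e_j> = <v, u_j> / sqrt(<u_j, u_j>), so |<v, e_j>|^2 = <v, u_j>^2 / <u_j, u_j>.
Coefficients: <v, e_1> = 5/sqrt(9), <v, e_2> = -65/sqrt(909), <v, e_3> = 45/sqrt(27270).
Square and sum: Σ |<v, e_j>|^2 = 15/2.
Compute ||v||^2 = v·v = 15.
Deficit = 15 − 15/2 = 15/2 ≥ 0, confirming Bessel's inequality. (The deficit equals ||v − Σ <v,e_j> e_j||^2, the squared distance from v to span{e_j}.)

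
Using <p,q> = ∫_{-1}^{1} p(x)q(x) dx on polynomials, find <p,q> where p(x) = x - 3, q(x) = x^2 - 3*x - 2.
<p,q> = 8

Expand the product: p(x)·q(x) = x^3 - 6*x^2 + 7*x + 6.
∫_{-1}^{1} of each monomial x^k gives [2/(k+1) if k even, 0 if k odd]. Integrating term-by-term (or equivalently evaluating the antiderivative F(x) = x^4/4 - 2*x^3 + 7*x^2/2 + 6*x at the endpoints):
  F(1) − F(−1) = 31/4 − (-1/4) = 8.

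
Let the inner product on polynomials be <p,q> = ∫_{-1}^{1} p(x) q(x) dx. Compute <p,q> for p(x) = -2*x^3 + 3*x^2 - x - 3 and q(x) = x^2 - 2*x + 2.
<p,q> = -88/15

Expand the product: p(x)·q(x) = -2*x^5 + 7*x^4 - 11*x^3 + 5*x^2 + 4*x - 6.
∫_{-1}^{1} of each monomial x^k gives [2/(k+1) if k even, 0 if k odd]. Integrating term-by-term (or equivalently evaluating the antiderivative F(x) = -x^6/3 + 7*x^5/5 - 11*x^4/4 + 5*x^3/3 + 2*x^2 - 6*x at the endpoints):
  F(1) − F(−1) = -241/60 − (37/20) = -88/15.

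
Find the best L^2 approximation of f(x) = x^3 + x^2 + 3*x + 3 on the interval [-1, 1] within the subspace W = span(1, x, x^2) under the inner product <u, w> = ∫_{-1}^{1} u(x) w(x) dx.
g(x) = x^2 + 18*x/5 + 3

The best approximation g ∈ W is the orthogonal projection of f onto W. Writing g = a_0 + a_1 x + a_2 x^2, the coefficients solve the normal equations G · a = b where
  G_{ij} = <φ_i, φ_j> and b_i = <f, φ_i>, with φ_0 = 1, φ_1 = x, φ_2 = x^2.
G =
  [2, 0, 2/3]
  [0, 2/3, 0]
  [2/3, 0, 2/5],
b = (20/3, 12/5, 12/5).
Solving gives a_0 = 3, a_1 = 18/5, a_2 = 1, so
  g(x) = x^2 + 18*x/5 + 3.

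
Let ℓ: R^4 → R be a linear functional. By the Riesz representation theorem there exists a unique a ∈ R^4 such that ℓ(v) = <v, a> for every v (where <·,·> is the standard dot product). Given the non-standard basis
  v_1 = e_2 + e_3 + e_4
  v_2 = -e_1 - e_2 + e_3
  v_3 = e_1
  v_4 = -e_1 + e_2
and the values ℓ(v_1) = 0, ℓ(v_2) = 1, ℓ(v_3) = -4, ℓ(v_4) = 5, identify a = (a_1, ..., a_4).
a = (-4, 1, -2, 1)

Write a = (a_1, ..., a_4) in the standard basis. For each basis vector v_i, ℓ(v_i) = <v_i, a> is a linear equation in the a_j's. Collect the n equations into a matrix system V a = ℓ, where row i of V is v_i (expressed in the standard basis). Since V is invertible (lower-triangular with 1s on the diagonal, up to permutation), solve by back-substitution:
  V =
[[0, 1, 1, 1],
 [-1, -1, 1, 0],
 [1, 0, 0, 0],
 [-1, 1, 0, 0]]
  V a = (0, 1, -4, 5)
Solving gives a = (-4, 1, -2, 1).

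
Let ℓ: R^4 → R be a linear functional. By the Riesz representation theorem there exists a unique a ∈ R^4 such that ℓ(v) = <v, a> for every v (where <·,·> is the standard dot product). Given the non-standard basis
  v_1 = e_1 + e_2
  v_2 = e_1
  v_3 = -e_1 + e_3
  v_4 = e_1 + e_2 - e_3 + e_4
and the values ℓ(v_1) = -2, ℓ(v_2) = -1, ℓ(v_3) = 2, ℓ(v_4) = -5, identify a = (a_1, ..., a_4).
a = (-1, -1, 1, -2)

Write a = (a_1, ..., a_4) in the standard basis. For each basis vector v_i, ℓ(v_i) = <v_i, a> is a linear equation in the a_j's. Collect the n equations into a matrix system V a = ℓ, where row i of V is v_i (expressed in the standard basis). Since V is invertible (lower-triangular with 1s on the diagonal, up to permutation), solve by back-substitution:
  V =
[[1, 1, 0, 0],
 [1, 0, 0, 0],
 [-1, 0, 1, 0],
 [1, 1, -1, 1]]
  V a = (-2, -1, 2, -5)
Solving gives a = (-1, -1, 1, -2).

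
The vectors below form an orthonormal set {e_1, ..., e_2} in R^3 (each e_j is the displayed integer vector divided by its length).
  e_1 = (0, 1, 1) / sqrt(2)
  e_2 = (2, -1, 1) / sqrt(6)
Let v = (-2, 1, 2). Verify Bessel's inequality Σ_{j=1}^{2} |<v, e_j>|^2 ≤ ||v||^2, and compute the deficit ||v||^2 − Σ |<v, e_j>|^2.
Σ |<v, e_j>|^2 = 6; ||v||^2 = 9; deficit = 3

Write each e_j = u_j / sqrt(<u_j, u_j>) where u_j is the displayed integer vector. Then <v, e_j> = <v, u_j> / sqrt(<u_j, u_j>), so |<v, e_j>|^2 = <v, u_j>^2 / <u_j, u_j>.
Coefficients: <v, e_1> = 3/sqrt(2), <v, e_2> = -3/sqrt(6).
Square and sum: Σ |<v, e_j>|^2 = 6.
Compute ||v||^2 = v·v = 9.
Deficit = 9 − 6 = 3 ≥ 0, confirming Bessel's inequality. (The deficit equals ||v − Σ <v,e_j> e_j||^2, the squared distance from v to span{e_j}.)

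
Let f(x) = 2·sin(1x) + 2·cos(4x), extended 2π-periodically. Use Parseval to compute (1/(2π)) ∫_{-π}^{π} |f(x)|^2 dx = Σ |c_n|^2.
Σ |c_n|^2 = 4

Expand |f|^2 and use orthogonality of {sin(nx), cos(mx)} on [-π, π]:
  ∫_{-π}^{π} sin(nx)^2 dx = π, ∫ cos(mx)^2 dx = π, and cross terms integrate to 0.
So ∫_{-π}^{π} f(x)^2 dx = 2^2 · π + 2^2 · π = (4 + 4)π.
Divide by 2π: (4 + 4)/2 = 4.
By Parseval, this equals Σ |c_n|^2.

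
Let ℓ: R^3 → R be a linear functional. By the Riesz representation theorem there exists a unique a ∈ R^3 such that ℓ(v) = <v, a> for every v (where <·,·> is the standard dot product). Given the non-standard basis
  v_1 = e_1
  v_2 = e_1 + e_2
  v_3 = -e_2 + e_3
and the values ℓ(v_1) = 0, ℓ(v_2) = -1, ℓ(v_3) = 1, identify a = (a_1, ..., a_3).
a = (0, -1, 0)

Write a = (a_1, ..., a_3) in the standard basis. For each basis vector v_i, ℓ(v_i) = <v_i, a> is a linear equation in the a_j's. Collect the n equations into a matrix system V a = ℓ, where row i of V is v_i (expressed in the standard basis). Since V is invertible (lower-triangular with 1s on the diagonal, up to permutation), solve by back-substitution:
  V =
[[1, 0, 0],
 [1, 1, 0],
 [0, -1, 1]]
  V a = (0, -1, 1)
Solving gives a = (0, -1, 0).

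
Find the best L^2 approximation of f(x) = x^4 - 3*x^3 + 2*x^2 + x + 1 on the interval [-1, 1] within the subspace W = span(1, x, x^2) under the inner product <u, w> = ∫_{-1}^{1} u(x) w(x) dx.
g(x) = 20*x^2/7 - 4*x/5 + 32/35

The best approximation g ∈ W is the orthogonal projection of f onto W. Writing g = a_0 + a_1 x + a_2 x^2, the coefficients solve the normal equations G · a = b where
  G_{ij} = <φ_i, φ_j> and b_i = <f, φ_i>, with φ_0 = 1, φ_1 = x, φ_2 = x^2.
G =
  [2, 0, 2/3]
  [0, 2/3, 0]
  [2/3, 0, 2/5],
b = (56/15, -8/15, 184/105).
Solving gives a_0 = 32/35, a_1 = -4/5, a_2 = 20/7, so
  g(x) = 20*x^2/7 - 4*x/5 + 32/35.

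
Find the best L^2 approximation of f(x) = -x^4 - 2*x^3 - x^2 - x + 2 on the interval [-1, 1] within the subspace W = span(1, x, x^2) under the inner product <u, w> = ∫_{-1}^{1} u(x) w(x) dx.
g(x) = -13*x^2/7 - 11*x/5 + 73/35

The best approximation g ∈ W is the orthogonal projection of f onto W. Writing g = a_0 + a_1 x + a_2 x^2, the coefficients solve the normal equations G · a = b where
  G_{ij} = <φ_i, φ_j> and b_i = <f, φ_i>, with φ_0 = 1, φ_1 = x, φ_2 = x^2.
G =
  [2, 0, 2/3]
  [0, 2/3, 0]
  [2/3, 0, 2/5],
b = (44/15, -22/15, 68/105).
Solving gives a_0 = 73/35, a_1 = -11/5, a_2 = -13/7, so
  g(x) = -13*x^2/7 - 11*x/5 + 73/35.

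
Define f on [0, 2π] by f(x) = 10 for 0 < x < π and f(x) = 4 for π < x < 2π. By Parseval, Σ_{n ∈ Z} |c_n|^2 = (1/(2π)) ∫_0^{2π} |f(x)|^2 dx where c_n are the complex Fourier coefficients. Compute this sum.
Σ |c_n|^2 = 58

Parseval equates the L^2 energy of f (normalised by 1/(2π)) with the ℓ^2 sum of its Fourier coefficients: (1/(2π)) ∫_0^{2π} |f|^2 = Σ |c_n|^2.
Compute the left side: (1/(2π)) [∫_0^π 10^2 dx + ∫_π^{2π} 4^2 dx] = (1/(2π)) · (100π + 16π) = (100 + 16)/2 = 58.
So Σ_{n ∈ Z} |c_n|^2 = 58.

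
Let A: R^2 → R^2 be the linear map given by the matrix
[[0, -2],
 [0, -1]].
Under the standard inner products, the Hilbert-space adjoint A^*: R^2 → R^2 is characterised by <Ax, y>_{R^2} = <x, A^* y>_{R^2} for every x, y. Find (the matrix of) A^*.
A^* = A^T =
[[0, 0],
 [-2, -1]]

For real matrices with standard dot products, the defining identity <Ax, y> = <x, A^* y> gives (Ax)^T y = x^T (A^*) y, i.e. x^T A^T y = x^T (A^*) y. Since this holds for all x, y, we must have A^* = A^T. Therefore
A^* =
[[0, 0],
 [-2, -1]].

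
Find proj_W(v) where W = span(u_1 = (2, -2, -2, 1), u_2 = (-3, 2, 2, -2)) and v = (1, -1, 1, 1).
proj_W(v) = (1, 0, 0, 1)

Set up U = [u_1 | ... | u_2] ∈ R^(4×2). The projector onto W = col(U) is P = U (U^T U)^(-1) U^T.
Compute U^T U =
  [13, -16]
  [-16, 21],
and U^T v = (3, -5).
Solve U^T U · c = U^T v for the coefficients: c = (-1, -1). The projection is proj_W(v) = U c.
Check: (v - proj_W(v)) · u_1 = 0  (should be 0).
Check: (v - proj_W(v)) · u_2 = 0  (should be 0).
Result: proj_W(v) = (1, 0, 0, 1).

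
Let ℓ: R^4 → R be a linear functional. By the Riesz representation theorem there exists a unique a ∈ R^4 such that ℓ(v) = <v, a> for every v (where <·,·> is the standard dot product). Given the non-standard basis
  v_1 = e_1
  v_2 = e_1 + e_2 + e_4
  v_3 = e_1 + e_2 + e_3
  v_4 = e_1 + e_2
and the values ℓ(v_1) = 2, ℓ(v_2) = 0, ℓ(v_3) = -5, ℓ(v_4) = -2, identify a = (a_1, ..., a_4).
a = (2, -4, -3, 2)

Write a = (a_1, ..., a_4) in the standard basis. For each basis vector v_i, ℓ(v_i) = <v_i, a> is a linear equation in the a_j's. Collect the n equations into a matrix system V a = ℓ, where row i of V is v_i (expressed in the standard basis). Since V is invertible (lower-triangular with 1s on the diagonal, up to permutation), solve by back-substitution:
  V =
[[1, 0, 0, 0],
 [1, 1, 0, 1],
 [1, 1, 1, 0],
 [1, 1, 0, 0]]
  V a = (2, 0, -5, -2)
Solving gives a = (2, -4, -3, 2).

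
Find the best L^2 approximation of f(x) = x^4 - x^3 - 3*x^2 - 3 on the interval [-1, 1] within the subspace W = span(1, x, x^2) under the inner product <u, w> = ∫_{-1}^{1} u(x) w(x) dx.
g(x) = -15*x^2/7 - 3*x/5 - 108/35

The best approximation g ∈ W is the orthogonal projection of f onto W. Writing g = a_0 + a_1 x + a_2 x^2, the coefficients solve the normal equations G · a = b where
  G_{ij} = <φ_i, φ_j> and b_i = <f, φ_i>, with φ_0 = 1, φ_1 = x, φ_2 = x^2.
G =
  [2, 0, 2/3]
  [0, 2/3, 0]
  [2/3, 0, 2/5],
b = (-38/5, -2/5, -102/35).
Solving gives a_0 = -108/35, a_1 = -3/5, a_2 = -15/7, so
  g(x) = -15*x^2/7 - 3*x/5 - 108/35.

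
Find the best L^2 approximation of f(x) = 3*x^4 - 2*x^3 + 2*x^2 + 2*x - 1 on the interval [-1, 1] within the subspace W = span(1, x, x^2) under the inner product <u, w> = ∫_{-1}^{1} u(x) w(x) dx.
g(x) = 32*x^2/7 + 4*x/5 - 44/35

The best approximation g ∈ W is the orthogonal projection of f onto W. Writing g = a_0 + a_1 x + a_2 x^2, the coefficients solve the normal equations G · a = b where
  G_{ij} = <φ_i, φ_j> and b_i = <f, φ_i>, with φ_0 = 1, φ_1 = x, φ_2 = x^2.
G =
  [2, 0, 2/3]
  [0, 2/3, 0]
  [2/3, 0, 2/5],
b = (8/15, 8/15, 104/105).
Solving gives a_0 = -44/35, a_1 = 4/5, a_2 = 32/7, so
  g(x) = 32*x^2/7 + 4*x/5 - 44/35.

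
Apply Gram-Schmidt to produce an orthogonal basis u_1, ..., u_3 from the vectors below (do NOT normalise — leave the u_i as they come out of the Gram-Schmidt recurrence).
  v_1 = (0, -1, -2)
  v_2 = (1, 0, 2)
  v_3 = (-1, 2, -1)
Orthogonal basis:
  u_1 = (0, -1, -2)
  u_2 = (1, -4/5, 2/5)
  u_3 = (2/3, 2/3, -1/3)

Apply the Gram-Schmidt recurrence
  u_1 = v_1
  u_i = v_i − Σ_{j<i} ((v_i · u_j) / (u_j · u_j)) · u_j.

Step by step this gives:
  u_1 = (0, -1, -2)
  u_2 = (1, -4/5, 2/5)
  u_3 = (2/3, 2/3, -1/3)

Orthogonality check:
  u_2 · u_1 = 0 (should be 0)
  u_3 · u_1 = 0 (should be 0)
  u_3 · u_2 = 0 (should be 0)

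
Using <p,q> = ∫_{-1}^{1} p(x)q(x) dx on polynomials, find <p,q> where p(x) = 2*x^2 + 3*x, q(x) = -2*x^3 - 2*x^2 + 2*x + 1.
<p,q> = 4/3

Expand the product: p(x)·q(x) = -4*x^5 - 10*x^4 - 2*x^3 + 8*x^2 + 3*x.
∫_{-1}^{1} of each monomial x^k gives [2/(k+1) if k even, 0 if k odd]. Integrating term-by-term (or equivalently evaluating the antiderivative F(x) = -2*x^6/3 - 2*x^5 - x^4/2 + 8*x^3/3 + 3*x^2/2 at the endpoints):
  F(1) − F(−1) = 1 − (-1/3) = 4/3.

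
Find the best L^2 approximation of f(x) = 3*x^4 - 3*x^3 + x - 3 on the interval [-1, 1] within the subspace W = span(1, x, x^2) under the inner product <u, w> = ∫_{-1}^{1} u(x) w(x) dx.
g(x) = 18*x^2/7 - 4*x/5 - 114/35

The best approximation g ∈ W is the orthogonal projection of f onto W. Writing g = a_0 + a_1 x + a_2 x^2, the coefficients solve the normal equations G · a = b where
  G_{ij} = <φ_i, φ_j> and b_i = <f, φ_i>, with φ_0 = 1, φ_1 = x, φ_2 = x^2.
G =
  [2, 0, 2/3]
  [0, 2/3, 0]
  [2/3, 0, 2/5],
b = (-24/5, -8/15, -8/7).
Solving gives a_0 = -114/35, a_1 = -4/5, a_2 = 18/7, so
  g(x) = 18*x^2/7 - 4*x/5 - 114/35.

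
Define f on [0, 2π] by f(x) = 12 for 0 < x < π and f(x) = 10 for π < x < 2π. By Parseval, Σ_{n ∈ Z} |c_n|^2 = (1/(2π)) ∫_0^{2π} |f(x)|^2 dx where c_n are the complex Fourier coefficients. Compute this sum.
Σ |c_n|^2 = 122

Parseval equates the L^2 energy of f (normalised by 1/(2π)) with the ℓ^2 sum of its Fourier coefficients: (1/(2π)) ∫_0^{2π} |f|^2 = Σ |c_n|^2.
Compute the left side: (1/(2π)) [∫_0^π 12^2 dx + ∫_π^{2π} 10^2 dx] = (1/(2π)) · (144π + 100π) = (144 + 100)/2 = 122.
So Σ_{n ∈ Z} |c_n|^2 = 122.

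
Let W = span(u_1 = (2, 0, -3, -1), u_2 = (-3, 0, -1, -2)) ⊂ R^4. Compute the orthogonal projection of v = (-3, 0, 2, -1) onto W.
proj_W(v) = (-127/39, 0, 64/39, -17/39)

Set up U = [u_1 | ... | u_2] ∈ R^(4×2). The projector onto W = col(U) is P = U (U^T U)^(-1) U^T.
Compute U^T U =
  [14, -1]
  [-1, 14],
and U^T v = (-11, 9).
Solve U^T U · c = U^T v for the coefficients: c = (-29/39, 23/39). The projection is proj_W(v) = U c.
Check: (v - proj_W(v)) · u_1 = 0  (should be 0).
Check: (v - proj_W(v)) · u_2 = 0  (should be 0).
Result: proj_W(v) = (-127/39, 0, 64/39, -17/39).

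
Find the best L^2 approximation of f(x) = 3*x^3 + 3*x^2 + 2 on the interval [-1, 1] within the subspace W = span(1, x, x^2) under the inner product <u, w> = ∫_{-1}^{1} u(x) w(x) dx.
g(x) = 3*x^2 + 9*x/5 + 2

The best approximation g ∈ W is the orthogonal projection of f onto W. Writing g = a_0 + a_1 x + a_2 x^2, the coefficients solve the normal equations G · a = b where
  G_{ij} = <φ_i, φ_j> and b_i = <f, φ_i>, with φ_0 = 1, φ_1 = x, φ_2 = x^2.
G =
  [2, 0, 2/3]
  [0, 2/3, 0]
  [2/3, 0, 2/5],
b = (6, 6/5, 38/15).
Solving gives a_0 = 2, a_1 = 9/5, a_2 = 3, so
  g(x) = 3*x^2 + 9*x/5 + 2.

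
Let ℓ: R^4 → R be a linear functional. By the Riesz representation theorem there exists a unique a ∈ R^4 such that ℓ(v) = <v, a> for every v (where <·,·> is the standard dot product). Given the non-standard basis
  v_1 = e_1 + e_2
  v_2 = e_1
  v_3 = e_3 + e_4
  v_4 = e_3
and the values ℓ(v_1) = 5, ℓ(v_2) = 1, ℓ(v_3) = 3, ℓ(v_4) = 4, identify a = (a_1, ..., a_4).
a = (1, 4, 4, -1)

Write a = (a_1, ..., a_4) in the standard basis. For each basis vector v_i, ℓ(v_i) = <v_i, a> is a linear equation in the a_j's. Collect the n equations into a matrix system V a = ℓ, where row i of V is v_i (expressed in the standard basis). Since V is invertible (lower-triangular with 1s on the diagonal, up to permutation), solve by back-substitution:
  V =
[[1, 1, 0, 0],
 [1, 0, 0, 0],
 [0, 0, 1, 1],
 [0, 0, 1, 0]]
  V a = (5, 1, 3, 4)
Solving gives a = (1, 4, 4, -1).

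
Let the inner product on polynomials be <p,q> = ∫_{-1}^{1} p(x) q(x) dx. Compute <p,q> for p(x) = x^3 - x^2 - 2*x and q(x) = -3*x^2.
<p,q> = 6/5

Expand the product: p(x)·q(x) = -3*x^5 + 3*x^4 + 6*x^3.
∫_{-1}^{1} of each monomial x^k gives [2/(k+1) if k even, 0 if k odd]. Integrating term-by-term (or equivalently evaluating the antiderivative F(x) = -x^6/2 + 3*x^5/5 + 3*x^4/2 at the endpoints):
  F(1) − F(−1) = 8/5 − (2/5) = 6/5.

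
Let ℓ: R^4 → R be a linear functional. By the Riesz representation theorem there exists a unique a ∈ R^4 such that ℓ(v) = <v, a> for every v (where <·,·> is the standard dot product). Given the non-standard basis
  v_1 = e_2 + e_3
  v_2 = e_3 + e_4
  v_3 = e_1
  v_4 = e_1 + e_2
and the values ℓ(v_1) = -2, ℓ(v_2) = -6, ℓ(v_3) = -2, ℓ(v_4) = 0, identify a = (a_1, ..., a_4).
a = (-2, 2, -4, -2)

Write a = (a_1, ..., a_4) in the standard basis. For each basis vector v_i, ℓ(v_i) = <v_i, a> is a linear equation in the a_j's. Collect the n equations into a matrix system V a = ℓ, where row i of V is v_i (expressed in the standard basis). Since V is invertible (lower-triangular with 1s on the diagonal, up to permutation), solve by back-substitution:
  V =
[[0, 1, 1, 0],
 [0, 0, 1, 1],
 [1, 0, 0, 0],
 [1, 1, 0, 0]]
  V a = (-2, -6, -2, 0)
Solving gives a = (-2, 2, -4, -2).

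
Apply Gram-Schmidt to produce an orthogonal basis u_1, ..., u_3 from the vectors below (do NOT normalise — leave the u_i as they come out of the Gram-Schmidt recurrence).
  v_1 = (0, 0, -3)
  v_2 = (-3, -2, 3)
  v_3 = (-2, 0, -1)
Orthogonal basis:
  u_1 = (0, 0, -3)
  u_2 = (-3, -2, 0)
  u_3 = (-8/13, 12/13, 0)

Apply the Gram-Schmidt recurrence
  u_1 = v_1
  u_i = v_i − Σ_{j<i} ((v_i · u_j) / (u_j · u_j)) · u_j.

Step by step this gives:
  u_1 = (0, 0, -3)
  u_2 = (-3, -2, 0)
  u_3 = (-8/13, 12/13, 0)

Orthogonality check:
  u_2 · u_1 = 0 (should be 0)
  u_3 · u_1 = 0 (should be 0)
  u_3 · u_2 = 0 (should be 0)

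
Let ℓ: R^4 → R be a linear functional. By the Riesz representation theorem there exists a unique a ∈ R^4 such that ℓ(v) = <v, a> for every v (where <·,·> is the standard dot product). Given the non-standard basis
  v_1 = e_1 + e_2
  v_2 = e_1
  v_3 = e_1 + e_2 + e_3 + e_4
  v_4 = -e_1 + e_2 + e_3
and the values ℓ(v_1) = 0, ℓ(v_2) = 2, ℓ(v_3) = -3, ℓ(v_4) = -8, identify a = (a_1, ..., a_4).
a = (2, -2, -4, 1)

Write a = (a_1, ..., a_4) in the standard basis. For each basis vector v_i, ℓ(v_i) = <v_i, a> is a linear equation in the a_j's. Collect the n equations into a matrix system V a = ℓ, where row i of V is v_i (expressed in the standard basis). Since V is invertible (lower-triangular with 1s on the diagonal, up to permutation), solve by back-substitution:
  V =
[[1, 1, 0, 0],
 [1, 0, 0, 0],
 [1, 1, 1, 1],
 [-1, 1, 1, 0]]
  V a = (0, 2, -3, -8)
Solving gives a = (2, -2, -4, 1).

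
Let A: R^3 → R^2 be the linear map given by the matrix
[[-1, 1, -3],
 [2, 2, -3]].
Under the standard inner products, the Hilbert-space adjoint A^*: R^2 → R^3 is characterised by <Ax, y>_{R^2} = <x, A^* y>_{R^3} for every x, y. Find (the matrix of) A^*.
A^* = A^T =
[[-1, 2],
 [1, 2],
 [-3, -3]]

For real matrices with standard dot products, the defining identity <Ax, y> = <x, A^* y> gives (Ax)^T y = x^T (A^*) y, i.e. x^T A^T y = x^T (A^*) y. Since this holds for all x, y, we must have A^* = A^T. Therefore
A^* =
[[-1, 2],
 [1, 2],
 [-3, -3]].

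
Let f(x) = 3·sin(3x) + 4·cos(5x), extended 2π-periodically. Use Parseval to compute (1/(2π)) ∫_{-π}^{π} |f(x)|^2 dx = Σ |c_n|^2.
Σ |c_n|^2 = 25/2

Expand |f|^2 and use orthogonality of {sin(nx), cos(mx)} on [-π, π]:
  ∫_{-π}^{π} sin(nx)^2 dx = π, ∫ cos(mx)^2 dx = π, and cross terms integrate to 0.
So ∫_{-π}^{π} f(x)^2 dx = 3^2 · π + 4^2 · π = (9 + 16)π.
Divide by 2π: (9 + 16)/2 = 25/2.
By Parseval, this equals Σ |c_n|^2.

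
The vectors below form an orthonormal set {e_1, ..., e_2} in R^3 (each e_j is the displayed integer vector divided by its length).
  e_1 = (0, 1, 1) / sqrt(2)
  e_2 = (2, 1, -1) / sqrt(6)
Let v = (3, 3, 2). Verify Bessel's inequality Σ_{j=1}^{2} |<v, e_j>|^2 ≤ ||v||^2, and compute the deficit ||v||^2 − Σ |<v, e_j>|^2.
Σ |<v, e_j>|^2 = 62/3; ||v||^2 = 22; deficit = 4/3

Write each e_j = u_j / sqrt(<u_j, u_j>) where u_j is the displayed integer vector. Then <v, e_j> = <v, u_j> / sqrt(<u_j, u_j>), so |<v, e_j>|^2 = <v, u_j>^2 / <u_j, u_j>.
Coefficients: <v, e_1> = 5/sqrt(2), <v, e_2> = 7/sqrt(6).
Square and sum: Σ |<v, e_j>|^2 = 62/3.
Compute ||v||^2 = v·v = 22.
Deficit = 22 − 62/3 = 4/3 ≥ 0, confirming Bessel's inequality. (The deficit equals ||v − Σ <v,e_j> e_j||^2, the squared distance from v to span{e_j}.)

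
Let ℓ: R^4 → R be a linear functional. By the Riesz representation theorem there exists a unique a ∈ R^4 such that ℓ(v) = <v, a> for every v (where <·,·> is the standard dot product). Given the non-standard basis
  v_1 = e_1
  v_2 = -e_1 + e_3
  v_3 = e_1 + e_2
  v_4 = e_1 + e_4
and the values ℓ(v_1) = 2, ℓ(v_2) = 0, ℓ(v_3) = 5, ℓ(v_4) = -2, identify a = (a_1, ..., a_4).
a = (2, 3, 2, -4)

Write a = (a_1, ..., a_4) in the standard basis. For each basis vector v_i, ℓ(v_i) = <v_i, a> is a linear equation in the a_j's. Collect the n equations into a matrix system V a = ℓ, where row i of V is v_i (expressed in the standard basis). Since V is invertible (lower-triangular with 1s on the diagonal, up to permutation), solve by back-substitution:
  V =
[[1, 0, 0, 0],
 [-1, 0, 1, 0],
 [1, 1, 0, 0],
 [1, 0, 0, 1]]
  V a = (2, 0, 5, -2)
Solving gives a = (2, 3, 2, -4).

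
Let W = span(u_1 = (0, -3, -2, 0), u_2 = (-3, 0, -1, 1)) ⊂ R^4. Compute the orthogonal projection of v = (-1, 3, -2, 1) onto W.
proj_W(v) = (-264/139, 201/139, 46/139, 88/139)

Set up U = [u_1 | ... | u_2] ∈ R^(4×2). The projector onto W = col(U) is P = U (U^T U)^(-1) U^T.
Compute U^T U =
  [13, 2]
  [2, 11],
and U^T v = (-5, 6).
Solve U^T U · c = U^T v for the coefficients: c = (-67/139, 88/139). The projection is proj_W(v) = U c.
Check: (v - proj_W(v)) · u_1 = 0  (should be 0).
Check: (v - proj_W(v)) · u_2 = 0  (should be 0).
Result: proj_W(v) = (-264/139, 201/139, 46/139, 88/139).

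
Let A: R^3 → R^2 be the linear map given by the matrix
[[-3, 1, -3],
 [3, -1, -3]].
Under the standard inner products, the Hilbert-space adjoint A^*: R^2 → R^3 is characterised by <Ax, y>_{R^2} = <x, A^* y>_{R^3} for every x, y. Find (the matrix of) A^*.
A^* = A^T =
[[-3, 3],
 [1, -1],
 [-3, -3]]

For real matrices with standard dot products, the defining identity <Ax, y> = <x, A^* y> gives (Ax)^T y = x^T (A^*) y, i.e. x^T A^T y = x^T (A^*) y. Since this holds for all x, y, we must have A^* = A^T. Therefore
A^* =
[[-3, 3],
 [1, -1],
 [-3, -3]].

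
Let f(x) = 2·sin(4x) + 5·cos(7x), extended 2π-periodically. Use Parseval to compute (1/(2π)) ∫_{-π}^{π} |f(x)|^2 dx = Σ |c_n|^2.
Σ |c_n|^2 = 29/2

Expand |f|^2 and use orthogonality of {sin(nx), cos(mx)} on [-π, π]:
  ∫_{-π}^{π} sin(nx)^2 dx = π, ∫ cos(mx)^2 dx = π, and cross terms integrate to 0.
So ∫_{-π}^{π} f(x)^2 dx = 2^2 · π + 5^2 · π = (4 + 25)π.
Divide by 2π: (4 + 25)/2 = 29/2.
By Parseval, this equals Σ |c_n|^2.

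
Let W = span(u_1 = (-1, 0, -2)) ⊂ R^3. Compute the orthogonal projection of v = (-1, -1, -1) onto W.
proj_W(v) = (-3/5, 0, -6/5)

Set up U = [u_1 | ... | u_1] ∈ R^(3×1). The projector onto W = col(U) is P = U (U^T U)^(-1) U^T.
Compute U^T U =
  [5],
and U^T v = (3).
Solve U^T U · c = U^T v for the coefficients: c = (3/5). The projection is proj_W(v) = U c.
Check: (v - proj_W(v)) · u_1 = 0  (should be 0).
Result: proj_W(v) = (-3/5, 0, -6/5).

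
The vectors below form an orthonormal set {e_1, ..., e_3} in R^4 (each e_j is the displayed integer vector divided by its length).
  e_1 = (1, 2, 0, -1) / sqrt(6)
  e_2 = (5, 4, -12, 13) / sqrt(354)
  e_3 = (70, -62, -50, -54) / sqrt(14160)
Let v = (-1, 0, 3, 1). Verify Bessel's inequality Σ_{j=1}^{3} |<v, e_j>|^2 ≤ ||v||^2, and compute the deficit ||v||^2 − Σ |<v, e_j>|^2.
Σ |<v, e_j>|^2 = 491/60; ||v||^2 = 11; deficit = 169/60

Write each e_j = u_j / sqrt(<u_j, u_j>) where u_j is the displayed integer vector. Then <v, e_j> = <v, u_j> / sqrt(<u_j, u_j>), so |<v, e_j>|^2 = <v, u_j>^2 / <u_j, u_j>.
Coefficients: <v, e_1> = -2/sqrt(6), <v, e_2> = -28/sqrt(354), <v, e_3> = -274/sqrt(14160).
Square and sum: Σ |<v, e_j>|^2 = 491/60.
Compute ||v||^2 = v·v = 11.
Deficit = 11 − 491/60 = 169/60 ≥ 0, confirming Bessel's inequality. (The deficit equals ||v − Σ <v,e_j> e_j||^2, the squared distance from v to span{e_j}.)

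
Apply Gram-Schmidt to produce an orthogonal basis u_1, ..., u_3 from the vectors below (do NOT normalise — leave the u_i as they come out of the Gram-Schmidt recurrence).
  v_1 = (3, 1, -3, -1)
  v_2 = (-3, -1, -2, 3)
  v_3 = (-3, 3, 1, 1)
Orthogonal basis:
  u_1 = (3, 1, -3, -1)
  u_2 = (-39/20, -13/20, -61/20, 53/20)
  u_3 = (-160/137, 1484/411, 8/411, 20/411)

Apply the Gram-Schmidt recurrence
  u_1 = v_1
  u_i = v_i − Σ_{j<i} ((v_i · u_j) / (u_j · u_j)) · u_j.

Step by step this gives:
  u_1 = (3, 1, -3, -1)
  u_2 = (-39/20, -13/20, -61/20, 53/20)
  u_3 = (-160/137, 1484/411, 8/411, 20/411)

Orthogonality check:
  u_2 · u_1 = 0 (should be 0)
  u_3 · u_1 = 0 (should be 0)
  u_3 · u_2 = 0 (should be 0)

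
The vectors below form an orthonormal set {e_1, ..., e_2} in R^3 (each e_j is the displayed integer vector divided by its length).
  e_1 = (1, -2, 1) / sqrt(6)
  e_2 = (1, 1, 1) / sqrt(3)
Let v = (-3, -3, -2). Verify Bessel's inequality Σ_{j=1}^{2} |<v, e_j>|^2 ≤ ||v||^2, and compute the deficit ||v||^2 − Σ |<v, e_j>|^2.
Σ |<v, e_j>|^2 = 43/2; ||v||^2 = 22; deficit = 1/2

Write each e_j = u_j / sqrt(<u_j, u_j>) where u_j is the displayed integer vector. Then <v, e_j> = <v, u_j> / sqrt(<u_j, u_j>), so |<v, e_j>|^2 = <v, u_j>^2 / <u_j, u_j>.
Coefficients: <v, e_1> = 1/sqrt(6), <v, e_2> = -8/sqrt(3).
Square and sum: Σ |<v, e_j>|^2 = 43/2.
Compute ||v||^2 = v·v = 22.
Deficit = 22 − 43/2 = 1/2 ≥ 0, confirming Bessel's inequality. (The deficit equals ||v − Σ <v,e_j> e_j||^2, the squared distance from v to span{e_j}.)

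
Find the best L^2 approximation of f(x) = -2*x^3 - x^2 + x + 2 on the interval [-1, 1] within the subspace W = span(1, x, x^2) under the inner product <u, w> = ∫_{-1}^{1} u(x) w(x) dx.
g(x) = -x^2 - x/5 + 2

The best approximation g ∈ W is the orthogonal projection of f onto W. Writing g = a_0 + a_1 x + a_2 x^2, the coefficients solve the normal equations G · a = b where
  G_{ij} = <φ_i, φ_j> and b_i = <f, φ_i>, with φ_0 = 1, φ_1 = x, φ_2 = x^2.
G =
  [2, 0, 2/3]
  [0, 2/3, 0]
  [2/3, 0, 2/5],
b = (10/3, -2/15, 14/15).
Solving gives a_0 = 2, a_1 = -1/5, a_2 = -1, so
  g(x) = -x^2 - x/5 + 2.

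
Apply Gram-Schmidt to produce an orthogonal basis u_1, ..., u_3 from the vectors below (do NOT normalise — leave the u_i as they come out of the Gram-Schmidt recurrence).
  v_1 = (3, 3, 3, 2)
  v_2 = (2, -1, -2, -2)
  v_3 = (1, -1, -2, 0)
Orthogonal basis:
  u_1 = (3, 3, 3, 2)
  u_2 = (83/31, -10/31, -41/31, -48/31)
  u_3 = (91/354, -46/177, -271/354, 68/59)

Apply the Gram-Schmidt recurrence
  u_1 = v_1
  u_i = v_i − Σ_{j<i} ((v_i · u_j) / (u_j · u_j)) · u_j.

Step by step this gives:
  u_1 = (3, 3, 3, 2)
  u_2 = (83/31, -10/31, -41/31, -48/31)
  u_3 = (91/354, -46/177, -271/354, 68/59)

Orthogonality check:
  u_2 · u_1 = 0 (should be 0)
  u_3 · u_1 = 0 (should be 0)
  u_3 · u_2 = 0 (should be 0)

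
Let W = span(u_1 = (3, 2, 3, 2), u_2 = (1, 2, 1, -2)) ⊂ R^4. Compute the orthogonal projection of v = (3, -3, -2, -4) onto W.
proj_W(v) = (-15/14, 1/7, -15/14, -17/7)

Set up U = [u_1 | ... | u_2] ∈ R^(4×2). The projector onto W = col(U) is P = U (U^T U)^(-1) U^T.
Compute U^T U =
  [26, 6]
  [6, 10],
and U^T v = (-11, 3).
Solve U^T U · c = U^T v for the coefficients: c = (-4/7, 9/14). The projection is proj_W(v) = U c.
Check: (v - proj_W(v)) · u_1 = 0  (should be 0).
Check: (v - proj_W(v)) · u_2 = 0  (should be 0).
Result: proj_W(v) = (-15/14, 1/7, -15/14, -17/7).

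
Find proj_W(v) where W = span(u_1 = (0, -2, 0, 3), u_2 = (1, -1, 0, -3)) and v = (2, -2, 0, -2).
proj_W(v) = (58/47, -106/47, 0, -102/47)

Set up U = [u_1 | ... | u_2] ∈ R^(4×2). The projector onto W = col(U) is P = U (U^T U)^(-1) U^T.
Compute U^T U =
  [13, -7]
  [-7, 11],
and U^T v = (-2, 10).
Solve U^T U · c = U^T v for the coefficients: c = (24/47, 58/47). The projection is proj_W(v) = U c.
Check: (v - proj_W(v)) · u_1 = 0  (should be 0).
Check: (v - proj_W(v)) · u_2 = 0  (should be 0).
Result: proj_W(v) = (58/47, -106/47, 0, -102/47).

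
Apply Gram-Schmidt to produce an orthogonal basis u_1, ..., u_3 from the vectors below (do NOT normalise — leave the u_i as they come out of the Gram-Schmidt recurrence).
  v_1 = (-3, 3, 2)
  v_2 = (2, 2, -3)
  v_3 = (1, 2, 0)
Orthogonal basis:
  u_1 = (-3, 3, 2)
  u_2 = (13/11, 31/11, -27/11)
  u_3 = (23/26, 115/338, 138/169)

Apply the Gram-Schmidt recurrence
  u_1 = v_1
  u_i = v_i − Σ_{j<i} ((v_i · u_j) / (u_j · u_j)) · u_j.

Step by step this gives:
  u_1 = (-3, 3, 2)
  u_2 = (13/11, 31/11, -27/11)
  u_3 = (23/26, 115/338, 138/169)

Orthogonality check:
  u_2 · u_1 = 0 (should be 0)
  u_3 · u_1 = 0 (should be 0)
  u_3 · u_2 = 0 (should be 0)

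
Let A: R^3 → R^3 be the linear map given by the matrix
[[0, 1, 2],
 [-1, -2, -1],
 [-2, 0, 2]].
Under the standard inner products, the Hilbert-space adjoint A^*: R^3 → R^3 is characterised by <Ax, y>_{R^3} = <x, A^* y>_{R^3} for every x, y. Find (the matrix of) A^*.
A^* = A^T =
[[0, -1, -2],
 [1, -2, 0],
 [2, -1, 2]]

For real matrices with standard dot products, the defining identity <Ax, y> = <x, A^* y> gives (Ax)^T y = x^T (A^*) y, i.e. x^T A^T y = x^T (A^*) y. Since this holds for all x, y, we must have A^* = A^T. Therefore
A^* =
[[0, -1, -2],
 [1, -2, 0],
 [2, -1, 2]].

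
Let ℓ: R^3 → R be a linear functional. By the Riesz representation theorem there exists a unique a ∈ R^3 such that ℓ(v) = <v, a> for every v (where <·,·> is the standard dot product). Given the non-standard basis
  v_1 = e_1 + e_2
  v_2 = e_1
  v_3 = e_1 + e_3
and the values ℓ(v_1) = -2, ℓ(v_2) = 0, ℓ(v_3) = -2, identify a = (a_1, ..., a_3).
a = (0, -2, -2)

Write a = (a_1, ..., a_3) in the standard basis. For each basis vector v_i, ℓ(v_i) = <v_i, a> is a linear equation in the a_j's. Collect the n equations into a matrix system V a = ℓ, where row i of V is v_i (expressed in the standard basis). Since V is invertible (lower-triangular with 1s on the diagonal, up to permutation), solve by back-substitution:
  V =
[[1, 1, 0],
 [1, 0, 0],
 [1, 0, 1]]
  V a = (-2, 0, -2)
Solving gives a = (0, -2, -2).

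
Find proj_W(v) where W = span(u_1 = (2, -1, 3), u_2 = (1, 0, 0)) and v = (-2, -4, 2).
proj_W(v) = (-2, -1, 3)

Set up U = [u_1 | ... | u_2] ∈ R^(3×2). The projector onto W = col(U) is P = U (U^T U)^(-1) U^T.
Compute U^T U =
  [14, 2]
  [2, 1],
and U^T v = (6, -2).
Solve U^T U · c = U^T v for the coefficients: c = (1, -4). The projection is proj_W(v) = U c.
Check: (v - proj_W(v)) · u_1 = 0  (should be 0).
Check: (v - proj_W(v)) · u_2 = 0  (should be 0).
Result: proj_W(v) = (-2, -1, 3).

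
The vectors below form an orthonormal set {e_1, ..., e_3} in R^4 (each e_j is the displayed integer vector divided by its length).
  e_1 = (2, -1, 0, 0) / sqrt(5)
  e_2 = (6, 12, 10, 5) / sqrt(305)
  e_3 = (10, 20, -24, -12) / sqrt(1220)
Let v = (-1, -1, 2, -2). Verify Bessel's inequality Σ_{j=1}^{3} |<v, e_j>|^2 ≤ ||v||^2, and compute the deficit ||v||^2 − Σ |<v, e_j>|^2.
Σ |<v, e_j>|^2 = 14/5; ||v||^2 = 10; deficit = 36/5

Write each e_j = u_j / sqrt(<u_j, u_j>) where u_j is the displayed integer vector. Then <v, e_j> = <v, u_j> / sqrt(<u_j, u_j>), so |<v, e_j>|^2 = <v, u_j>^2 / <u_j, u_j>.
Coefficients: <v, e_1> = -1/sqrt(5), <v, e_2> = -8/sqrt(305), <v, e_3> = -54/sqrt(1220).
Square and sum: Σ |<v, e_j>|^2 = 14/5.
Compute ||v||^2 = v·v = 10.
Deficit = 10 − 14/5 = 36/5 ≥ 0, confirming Bessel's inequality. (The deficit equals ||v − Σ <v,e_j> e_j||^2, the squared distance from v to span{e_j}.)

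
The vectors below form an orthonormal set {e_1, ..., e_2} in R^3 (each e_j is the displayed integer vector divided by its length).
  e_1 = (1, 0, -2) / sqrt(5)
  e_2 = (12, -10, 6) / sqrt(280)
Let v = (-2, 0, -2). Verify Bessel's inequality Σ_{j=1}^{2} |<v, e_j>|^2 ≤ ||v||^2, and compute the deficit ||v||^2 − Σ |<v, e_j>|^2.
Σ |<v, e_j>|^2 = 38/7; ||v||^2 = 8; deficit = 18/7

Write each e_j = u_j / sqrt(<u_j, u_j>) where u_j is the displayed integer vector. Then <v, e_j> = <v, u_j> / sqrt(<u_j, u_j>), so |<v, e_j>|^2 = <v, u_j>^2 / <u_j, u_j>.
Coefficients: <v, e_1> = 2/sqrt(5), <v, e_2> = -36/sqrt(280).
Square and sum: Σ |<v, e_j>|^2 = 38/7.
Compute ||v||^2 = v·v = 8.
Deficit = 8 − 38/7 = 18/7 ≥ 0, confirming Bessel's inequality. (The deficit equals ||v − Σ <v,e_j> e_j||^2, the squared distance from v to span{e_j}.)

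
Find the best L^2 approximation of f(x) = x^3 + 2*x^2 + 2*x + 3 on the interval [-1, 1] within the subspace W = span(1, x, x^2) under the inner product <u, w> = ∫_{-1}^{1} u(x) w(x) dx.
g(x) = 2*x^2 + 13*x/5 + 3

The best approximation g ∈ W is the orthogonal projection of f onto W. Writing g = a_0 + a_1 x + a_2 x^2, the coefficients solve the normal equations G · a = b where
  G_{ij} = <φ_i, φ_j> and b_i = <f, φ_i>, with φ_0 = 1, φ_1 = x, φ_2 = x^2.
G =
  [2, 0, 2/3]
  [0, 2/3, 0]
  [2/3, 0, 2/5],
b = (22/3, 26/15, 14/5).
Solving gives a_0 = 3, a_1 = 13/5, a_2 = 2, so
  g(x) = 2*x^2 + 13*x/5 + 3.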